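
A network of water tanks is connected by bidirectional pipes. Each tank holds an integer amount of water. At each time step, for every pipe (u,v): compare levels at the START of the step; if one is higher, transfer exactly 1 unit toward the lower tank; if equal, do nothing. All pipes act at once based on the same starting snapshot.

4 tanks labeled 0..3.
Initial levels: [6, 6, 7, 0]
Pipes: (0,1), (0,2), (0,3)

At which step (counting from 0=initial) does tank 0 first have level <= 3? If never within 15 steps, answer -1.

Step 1: flows [0=1,2->0,0->3] -> levels [6 6 6 1]
Step 2: flows [0=1,0=2,0->3] -> levels [5 6 6 2]
Step 3: flows [1->0,2->0,0->3] -> levels [6 5 5 3]
Step 4: flows [0->1,0->2,0->3] -> levels [3 6 6 4]
Tank 0 first reaches <=3 at step 4

Answer: 4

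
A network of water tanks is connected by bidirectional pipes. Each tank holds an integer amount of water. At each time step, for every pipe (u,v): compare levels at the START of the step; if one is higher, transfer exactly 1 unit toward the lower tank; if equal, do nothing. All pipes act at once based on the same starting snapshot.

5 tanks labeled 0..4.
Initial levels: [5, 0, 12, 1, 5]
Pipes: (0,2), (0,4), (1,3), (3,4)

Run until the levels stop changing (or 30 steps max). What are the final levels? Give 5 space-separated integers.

Step 1: flows [2->0,0=4,3->1,4->3] -> levels [6 1 11 1 4]
Step 2: flows [2->0,0->4,1=3,4->3] -> levels [6 1 10 2 4]
Step 3: flows [2->0,0->4,3->1,4->3] -> levels [6 2 9 2 4]
Step 4: flows [2->0,0->4,1=3,4->3] -> levels [6 2 8 3 4]
Step 5: flows [2->0,0->4,3->1,4->3] -> levels [6 3 7 3 4]
Step 6: flows [2->0,0->4,1=3,4->3] -> levels [6 3 6 4 4]
Step 7: flows [0=2,0->4,3->1,3=4] -> levels [5 4 6 3 5]
Step 8: flows [2->0,0=4,1->3,4->3] -> levels [6 3 5 5 4]
Step 9: flows [0->2,0->4,3->1,3->4] -> levels [4 4 6 3 6]
Step 10: flows [2->0,4->0,1->3,4->3] -> levels [6 3 5 5 4]
  -> period-2 cycle: step 10 state = step 8 state; never stabilizes
  -> state at step 30: (30-8) mod 2 = 0, same as step 8 -> [6 3 5 5 4]

Answer: 6 3 5 5 4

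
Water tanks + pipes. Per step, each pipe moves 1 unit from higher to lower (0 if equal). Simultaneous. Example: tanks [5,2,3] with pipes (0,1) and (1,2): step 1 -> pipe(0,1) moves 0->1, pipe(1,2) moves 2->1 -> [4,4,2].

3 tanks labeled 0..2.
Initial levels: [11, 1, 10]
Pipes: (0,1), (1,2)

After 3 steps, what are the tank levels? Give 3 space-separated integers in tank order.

Answer: 8 7 7

Derivation:
Step 1: flows [0->1,2->1] -> levels [10 3 9]
Step 2: flows [0->1,2->1] -> levels [9 5 8]
Step 3: flows [0->1,2->1] -> levels [8 7 7]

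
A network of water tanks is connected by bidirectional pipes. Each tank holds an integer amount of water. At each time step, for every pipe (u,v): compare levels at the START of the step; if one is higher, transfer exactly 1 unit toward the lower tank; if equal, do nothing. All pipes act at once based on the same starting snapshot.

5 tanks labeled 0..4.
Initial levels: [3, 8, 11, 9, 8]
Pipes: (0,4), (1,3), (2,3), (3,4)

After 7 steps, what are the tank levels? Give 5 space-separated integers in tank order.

Answer: 6 9 9 7 8

Derivation:
Step 1: flows [4->0,3->1,2->3,3->4] -> levels [4 9 10 8 8]
Step 2: flows [4->0,1->3,2->3,3=4] -> levels [5 8 9 10 7]
Step 3: flows [4->0,3->1,3->2,3->4] -> levels [6 9 10 7 7]
Step 4: flows [4->0,1->3,2->3,3=4] -> levels [7 8 9 9 6]
Step 5: flows [0->4,3->1,2=3,3->4] -> levels [6 9 9 7 8]
Step 6: flows [4->0,1->3,2->3,4->3] -> levels [7 8 8 10 6]
Step 7: flows [0->4,3->1,3->2,3->4] -> levels [6 9 9 7 8]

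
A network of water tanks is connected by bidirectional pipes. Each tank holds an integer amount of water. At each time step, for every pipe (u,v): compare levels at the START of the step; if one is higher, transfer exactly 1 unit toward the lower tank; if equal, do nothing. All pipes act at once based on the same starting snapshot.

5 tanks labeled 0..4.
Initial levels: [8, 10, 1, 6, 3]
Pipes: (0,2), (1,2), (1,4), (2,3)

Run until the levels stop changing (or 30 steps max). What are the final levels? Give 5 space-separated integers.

Step 1: flows [0->2,1->2,1->4,3->2] -> levels [7 8 4 5 4]
Step 2: flows [0->2,1->2,1->4,3->2] -> levels [6 6 7 4 5]
Step 3: flows [2->0,2->1,1->4,2->3] -> levels [7 6 4 5 6]
Step 4: flows [0->2,1->2,1=4,3->2] -> levels [6 5 7 4 6]
Step 5: flows [2->0,2->1,4->1,2->3] -> levels [7 7 4 5 5]
Step 6: flows [0->2,1->2,1->4,3->2] -> levels [6 5 7 4 6]
  -> period-2 cycle: step 6 state = step 4 state; never stabilizes
  -> state at step 30: (30-4) mod 2 = 0, same as step 4 -> [6 5 7 4 6]

Answer: 6 5 7 4 6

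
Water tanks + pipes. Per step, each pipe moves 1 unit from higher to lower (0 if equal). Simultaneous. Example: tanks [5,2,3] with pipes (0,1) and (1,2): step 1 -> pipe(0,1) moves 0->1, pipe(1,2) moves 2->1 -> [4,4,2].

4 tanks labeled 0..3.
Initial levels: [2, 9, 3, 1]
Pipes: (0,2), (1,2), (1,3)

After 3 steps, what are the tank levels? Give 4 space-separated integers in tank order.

Step 1: flows [2->0,1->2,1->3] -> levels [3 7 3 2]
Step 2: flows [0=2,1->2,1->3] -> levels [3 5 4 3]
Step 3: flows [2->0,1->2,1->3] -> levels [4 3 4 4]

Answer: 4 3 4 4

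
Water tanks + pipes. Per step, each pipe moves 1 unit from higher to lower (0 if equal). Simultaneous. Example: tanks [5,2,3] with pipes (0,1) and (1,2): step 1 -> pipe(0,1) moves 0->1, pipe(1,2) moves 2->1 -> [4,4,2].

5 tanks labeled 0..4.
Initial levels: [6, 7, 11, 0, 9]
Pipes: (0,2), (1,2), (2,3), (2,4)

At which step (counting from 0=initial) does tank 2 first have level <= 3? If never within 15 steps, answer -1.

Step 1: flows [2->0,2->1,2->3,2->4] -> levels [7 8 7 1 10]
Step 2: flows [0=2,1->2,2->3,4->2] -> levels [7 7 8 2 9]
Step 3: flows [2->0,2->1,2->3,4->2] -> levels [8 8 6 3 8]
Step 4: flows [0->2,1->2,2->3,4->2] -> levels [7 7 8 4 7]
Step 5: flows [2->0,2->1,2->3,2->4] -> levels [8 8 4 5 8]
Step 6: flows [0->2,1->2,3->2,4->2] -> levels [7 7 8 4 7]
  -> period-2 cycle (repeats step 4); tank 2 never drops to <=3
Tank 2 never reaches <=3 within 15 steps

Answer: -1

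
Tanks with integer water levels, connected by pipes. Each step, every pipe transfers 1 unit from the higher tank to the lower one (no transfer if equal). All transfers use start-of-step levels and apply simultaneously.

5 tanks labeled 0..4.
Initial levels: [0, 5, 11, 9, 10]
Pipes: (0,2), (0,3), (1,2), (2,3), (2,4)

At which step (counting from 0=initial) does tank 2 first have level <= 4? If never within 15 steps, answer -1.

Answer: -1

Derivation:
Step 1: flows [2->0,3->0,2->1,2->3,2->4] -> levels [2 6 7 9 11]
Step 2: flows [2->0,3->0,2->1,3->2,4->2] -> levels [4 7 7 7 10]
Step 3: flows [2->0,3->0,1=2,2=3,4->2] -> levels [6 7 7 6 9]
Step 4: flows [2->0,0=3,1=2,2->3,4->2] -> levels [7 7 6 7 8]
Step 5: flows [0->2,0=3,1->2,3->2,4->2] -> levels [6 6 10 6 7]
Step 6: flows [2->0,0=3,2->1,2->3,2->4] -> levels [7 7 6 7 8]
  -> period-2 cycle (repeats step 4); tank 2 never drops to <=4
Tank 2 never reaches <=4 within 15 steps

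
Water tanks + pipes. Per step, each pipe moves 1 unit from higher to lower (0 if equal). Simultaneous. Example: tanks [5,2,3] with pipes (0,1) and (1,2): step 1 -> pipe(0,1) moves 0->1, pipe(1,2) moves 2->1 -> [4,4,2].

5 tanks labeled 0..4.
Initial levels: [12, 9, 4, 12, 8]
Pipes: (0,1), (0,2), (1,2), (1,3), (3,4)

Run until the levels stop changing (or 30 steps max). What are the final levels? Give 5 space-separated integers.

Step 1: flows [0->1,0->2,1->2,3->1,3->4] -> levels [10 10 6 10 9]
Step 2: flows [0=1,0->2,1->2,1=3,3->4] -> levels [9 9 8 9 10]
Step 3: flows [0=1,0->2,1->2,1=3,4->3] -> levels [8 8 10 10 9]
Step 4: flows [0=1,2->0,2->1,3->1,3->4] -> levels [9 10 8 8 10]
Step 5: flows [1->0,0->2,1->2,1->3,4->3] -> levels [9 7 10 10 9]
Step 6: flows [0->1,2->0,2->1,3->1,3->4] -> levels [9 10 8 8 10]
  -> period-2 cycle: step 6 state = step 4 state; never stabilizes
  -> state at step 30: (30-4) mod 2 = 0, same as step 4 -> [9 10 8 8 10]

Answer: 9 10 8 8 10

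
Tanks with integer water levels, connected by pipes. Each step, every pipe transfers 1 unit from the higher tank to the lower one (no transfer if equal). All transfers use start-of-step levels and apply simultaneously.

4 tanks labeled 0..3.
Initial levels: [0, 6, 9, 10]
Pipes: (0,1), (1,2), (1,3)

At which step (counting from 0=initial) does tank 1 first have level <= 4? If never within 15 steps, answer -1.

Step 1: flows [1->0,2->1,3->1] -> levels [1 7 8 9]
Step 2: flows [1->0,2->1,3->1] -> levels [2 8 7 8]
Step 3: flows [1->0,1->2,1=3] -> levels [3 6 8 8]
Step 4: flows [1->0,2->1,3->1] -> levels [4 7 7 7]
Step 5: flows [1->0,1=2,1=3] -> levels [5 6 7 7]
Step 6: flows [1->0,2->1,3->1] -> levels [6 7 6 6]
Step 7: flows [1->0,1->2,1->3] -> levels [7 4 7 7]
Tank 1 first reaches <=4 at step 7

Answer: 7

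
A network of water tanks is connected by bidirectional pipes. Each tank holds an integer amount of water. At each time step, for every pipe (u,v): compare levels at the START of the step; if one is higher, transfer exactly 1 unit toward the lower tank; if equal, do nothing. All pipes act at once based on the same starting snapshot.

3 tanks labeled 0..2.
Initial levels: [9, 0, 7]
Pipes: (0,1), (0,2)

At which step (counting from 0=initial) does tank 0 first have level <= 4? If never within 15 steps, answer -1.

Answer: 7

Derivation:
Step 1: flows [0->1,0->2] -> levels [7 1 8]
Step 2: flows [0->1,2->0] -> levels [7 2 7]
Step 3: flows [0->1,0=2] -> levels [6 3 7]
Step 4: flows [0->1,2->0] -> levels [6 4 6]
Step 5: flows [0->1,0=2] -> levels [5 5 6]
Step 6: flows [0=1,2->0] -> levels [6 5 5]
Step 7: flows [0->1,0->2] -> levels [4 6 6]
Tank 0 first reaches <=4 at step 7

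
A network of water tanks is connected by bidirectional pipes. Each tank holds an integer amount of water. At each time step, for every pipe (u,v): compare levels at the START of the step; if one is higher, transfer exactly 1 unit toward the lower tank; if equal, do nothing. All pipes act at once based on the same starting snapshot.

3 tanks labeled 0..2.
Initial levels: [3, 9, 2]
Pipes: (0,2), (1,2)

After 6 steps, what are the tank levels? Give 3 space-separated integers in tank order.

Answer: 4 4 6

Derivation:
Step 1: flows [0->2,1->2] -> levels [2 8 4]
Step 2: flows [2->0,1->2] -> levels [3 7 4]
Step 3: flows [2->0,1->2] -> levels [4 6 4]
Step 4: flows [0=2,1->2] -> levels [4 5 5]
Step 5: flows [2->0,1=2] -> levels [5 5 4]
Step 6: flows [0->2,1->2] -> levels [4 4 6]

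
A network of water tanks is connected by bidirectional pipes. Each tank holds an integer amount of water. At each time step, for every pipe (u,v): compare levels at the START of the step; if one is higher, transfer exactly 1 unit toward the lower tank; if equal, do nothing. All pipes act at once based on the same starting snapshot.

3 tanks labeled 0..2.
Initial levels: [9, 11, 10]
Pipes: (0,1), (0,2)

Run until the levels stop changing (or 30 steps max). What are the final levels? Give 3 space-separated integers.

Answer: 9 11 10

Derivation:
Step 1: flows [1->0,2->0] -> levels [11 10 9]
Step 2: flows [0->1,0->2] -> levels [9 11 10]
  -> period-2 cycle: step 2 state = step 0 state; never stabilizes
  -> state at step 30: (30-0) mod 2 = 0, same as step 0 -> [9 11 10]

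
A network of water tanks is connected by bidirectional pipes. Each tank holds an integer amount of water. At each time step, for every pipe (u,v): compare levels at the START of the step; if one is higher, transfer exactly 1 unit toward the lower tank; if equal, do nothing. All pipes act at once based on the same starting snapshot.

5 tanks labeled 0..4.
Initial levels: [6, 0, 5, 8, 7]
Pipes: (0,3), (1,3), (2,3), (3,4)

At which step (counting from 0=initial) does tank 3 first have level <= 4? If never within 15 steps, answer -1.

Answer: 1

Derivation:
Step 1: flows [3->0,3->1,3->2,3->4] -> levels [7 1 6 4 8]
Tank 3 first reaches <=4 at step 1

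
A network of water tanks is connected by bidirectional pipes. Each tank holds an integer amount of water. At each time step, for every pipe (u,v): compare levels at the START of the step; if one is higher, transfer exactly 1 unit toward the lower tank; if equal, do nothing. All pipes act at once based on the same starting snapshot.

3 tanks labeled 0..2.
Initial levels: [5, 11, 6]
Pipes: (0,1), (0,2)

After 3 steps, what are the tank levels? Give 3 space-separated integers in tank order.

Step 1: flows [1->0,2->0] -> levels [7 10 5]
Step 2: flows [1->0,0->2] -> levels [7 9 6]
Step 3: flows [1->0,0->2] -> levels [7 8 7]

Answer: 7 8 7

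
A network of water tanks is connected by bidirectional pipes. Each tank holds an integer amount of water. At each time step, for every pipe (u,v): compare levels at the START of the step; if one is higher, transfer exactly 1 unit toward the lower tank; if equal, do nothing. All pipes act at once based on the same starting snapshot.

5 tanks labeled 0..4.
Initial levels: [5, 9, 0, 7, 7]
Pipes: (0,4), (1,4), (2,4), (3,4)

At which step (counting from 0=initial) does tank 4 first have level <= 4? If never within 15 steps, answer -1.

Answer: 3

Derivation:
Step 1: flows [4->0,1->4,4->2,3=4] -> levels [6 8 1 7 6]
Step 2: flows [0=4,1->4,4->2,3->4] -> levels [6 7 2 6 7]
Step 3: flows [4->0,1=4,4->2,4->3] -> levels [7 7 3 7 4]
Tank 4 first reaches <=4 at step 3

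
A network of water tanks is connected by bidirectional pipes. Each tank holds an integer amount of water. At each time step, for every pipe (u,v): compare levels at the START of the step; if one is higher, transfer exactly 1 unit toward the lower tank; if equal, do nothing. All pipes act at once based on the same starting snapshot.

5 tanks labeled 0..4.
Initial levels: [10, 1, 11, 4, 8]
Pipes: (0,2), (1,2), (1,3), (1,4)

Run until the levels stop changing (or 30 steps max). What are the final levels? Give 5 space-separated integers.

Step 1: flows [2->0,2->1,3->1,4->1] -> levels [11 4 9 3 7]
Step 2: flows [0->2,2->1,1->3,4->1] -> levels [10 5 9 4 6]
Step 3: flows [0->2,2->1,1->3,4->1] -> levels [9 6 9 5 5]
Step 4: flows [0=2,2->1,1->3,1->4] -> levels [9 5 8 6 6]
Step 5: flows [0->2,2->1,3->1,4->1] -> levels [8 8 8 5 5]
Step 6: flows [0=2,1=2,1->3,1->4] -> levels [8 6 8 6 6]
Step 7: flows [0=2,2->1,1=3,1=4] -> levels [8 7 7 6 6]
Step 8: flows [0->2,1=2,1->3,1->4] -> levels [7 5 8 7 7]
Step 9: flows [2->0,2->1,3->1,4->1] -> levels [8 8 6 6 6]
Step 10: flows [0->2,1->2,1->3,1->4] -> levels [7 5 8 7 7]
  -> period-2 cycle: step 10 state = step 8 state; never stabilizes
  -> state at step 30: (30-8) mod 2 = 0, same as step 8 -> [7 5 8 7 7]

Answer: 7 5 8 7 7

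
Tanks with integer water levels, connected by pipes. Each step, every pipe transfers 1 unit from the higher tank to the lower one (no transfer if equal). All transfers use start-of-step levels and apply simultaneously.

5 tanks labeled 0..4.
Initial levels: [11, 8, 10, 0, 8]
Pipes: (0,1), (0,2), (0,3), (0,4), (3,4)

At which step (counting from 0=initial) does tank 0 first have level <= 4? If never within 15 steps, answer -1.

Step 1: flows [0->1,0->2,0->3,0->4,4->3] -> levels [7 9 11 2 8]
Step 2: flows [1->0,2->0,0->3,4->0,4->3] -> levels [9 8 10 4 6]
Step 3: flows [0->1,2->0,0->3,0->4,4->3] -> levels [7 9 9 6 6]
Step 4: flows [1->0,2->0,0->3,0->4,3=4] -> levels [7 8 8 7 7]
Step 5: flows [1->0,2->0,0=3,0=4,3=4] -> levels [9 7 7 7 7]
Step 6: flows [0->1,0->2,0->3,0->4,3=4] -> levels [5 8 8 8 8]
Step 7: flows [1->0,2->0,3->0,4->0,3=4] -> levels [9 7 7 7 7]
  -> period-2 cycle (repeats step 5); tank 0 never drops to <=4
Tank 0 never reaches <=4 within 15 steps

Answer: -1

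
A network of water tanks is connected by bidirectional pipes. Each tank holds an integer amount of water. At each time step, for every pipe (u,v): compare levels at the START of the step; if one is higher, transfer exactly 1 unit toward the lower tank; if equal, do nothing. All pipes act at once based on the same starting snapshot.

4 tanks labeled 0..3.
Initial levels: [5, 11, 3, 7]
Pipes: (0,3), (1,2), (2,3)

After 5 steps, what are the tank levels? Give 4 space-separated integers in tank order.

Step 1: flows [3->0,1->2,3->2] -> levels [6 10 5 5]
Step 2: flows [0->3,1->2,2=3] -> levels [5 9 6 6]
Step 3: flows [3->0,1->2,2=3] -> levels [6 8 7 5]
Step 4: flows [0->3,1->2,2->3] -> levels [5 7 7 7]
Step 5: flows [3->0,1=2,2=3] -> levels [6 7 7 6]

Answer: 6 7 7 6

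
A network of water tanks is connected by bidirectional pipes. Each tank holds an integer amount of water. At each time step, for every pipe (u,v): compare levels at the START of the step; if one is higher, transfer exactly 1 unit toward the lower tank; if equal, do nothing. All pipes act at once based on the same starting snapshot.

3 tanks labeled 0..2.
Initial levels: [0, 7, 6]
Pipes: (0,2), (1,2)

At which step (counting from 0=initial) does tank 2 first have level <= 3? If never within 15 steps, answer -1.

Answer: 6

Derivation:
Step 1: flows [2->0,1->2] -> levels [1 6 6]
Step 2: flows [2->0,1=2] -> levels [2 6 5]
Step 3: flows [2->0,1->2] -> levels [3 5 5]
Step 4: flows [2->0,1=2] -> levels [4 5 4]
Step 5: flows [0=2,1->2] -> levels [4 4 5]
Step 6: flows [2->0,2->1] -> levels [5 5 3]
Tank 2 first reaches <=3 at step 6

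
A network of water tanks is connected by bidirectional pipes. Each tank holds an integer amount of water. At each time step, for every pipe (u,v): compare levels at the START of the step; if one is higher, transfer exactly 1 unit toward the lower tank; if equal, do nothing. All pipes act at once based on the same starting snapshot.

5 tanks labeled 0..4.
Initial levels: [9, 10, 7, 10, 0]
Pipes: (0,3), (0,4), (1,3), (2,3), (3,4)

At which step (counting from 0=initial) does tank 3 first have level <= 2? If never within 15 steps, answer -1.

Step 1: flows [3->0,0->4,1=3,3->2,3->4] -> levels [9 10 8 7 2]
Step 2: flows [0->3,0->4,1->3,2->3,3->4] -> levels [7 9 7 9 4]
Step 3: flows [3->0,0->4,1=3,3->2,3->4] -> levels [7 9 8 6 6]
Step 4: flows [0->3,0->4,1->3,2->3,3=4] -> levels [5 8 7 9 7]
Step 5: flows [3->0,4->0,3->1,3->2,3->4] -> levels [7 9 8 5 7]
Step 6: flows [0->3,0=4,1->3,2->3,4->3] -> levels [6 8 7 9 6]
Step 7: flows [3->0,0=4,3->1,3->2,3->4] -> levels [7 9 8 5 7]
  -> period-2 cycle (repeats step 5); tank 3 never drops to <=2
Tank 3 never reaches <=2 within 15 steps

Answer: -1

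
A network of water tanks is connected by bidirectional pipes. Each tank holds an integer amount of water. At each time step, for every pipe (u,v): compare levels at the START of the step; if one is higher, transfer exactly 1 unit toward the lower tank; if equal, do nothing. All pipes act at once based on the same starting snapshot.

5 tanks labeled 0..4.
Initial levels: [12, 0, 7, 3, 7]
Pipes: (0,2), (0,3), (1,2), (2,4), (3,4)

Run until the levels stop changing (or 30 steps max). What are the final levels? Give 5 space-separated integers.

Step 1: flows [0->2,0->3,2->1,2=4,4->3] -> levels [10 1 7 5 6]
Step 2: flows [0->2,0->3,2->1,2->4,4->3] -> levels [8 2 6 7 6]
Step 3: flows [0->2,0->3,2->1,2=4,3->4] -> levels [6 3 6 7 7]
Step 4: flows [0=2,3->0,2->1,4->2,3=4] -> levels [7 4 6 6 6]
Step 5: flows [0->2,0->3,2->1,2=4,3=4] -> levels [5 5 6 7 6]
Step 6: flows [2->0,3->0,2->1,2=4,3->4] -> levels [7 6 4 5 7]
Step 7: flows [0->2,0->3,1->2,4->2,4->3] -> levels [5 5 7 7 5]
Step 8: flows [2->0,3->0,2->1,2->4,3->4] -> levels [7 6 4 5 7]
  -> period-2 cycle: step 8 state = step 6 state; never stabilizes
  -> state at step 30: (30-6) mod 2 = 0, same as step 6 -> [7 6 4 5 7]

Answer: 7 6 4 5 7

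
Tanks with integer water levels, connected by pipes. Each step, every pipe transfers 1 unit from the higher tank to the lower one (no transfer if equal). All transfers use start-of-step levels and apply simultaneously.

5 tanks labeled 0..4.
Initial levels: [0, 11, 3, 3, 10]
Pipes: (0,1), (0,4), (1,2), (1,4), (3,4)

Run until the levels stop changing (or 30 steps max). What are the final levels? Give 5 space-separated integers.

Step 1: flows [1->0,4->0,1->2,1->4,4->3] -> levels [2 8 4 4 9]
Step 2: flows [1->0,4->0,1->2,4->1,4->3] -> levels [4 7 5 5 6]
Step 3: flows [1->0,4->0,1->2,1->4,4->3] -> levels [6 4 6 6 5]
Step 4: flows [0->1,0->4,2->1,4->1,3->4] -> levels [4 7 5 5 6]
  -> period-2 cycle: step 4 state = step 2 state; never stabilizes
  -> state at step 30: (30-2) mod 2 = 0, same as step 2 -> [4 7 5 5 6]

Answer: 4 7 5 5 6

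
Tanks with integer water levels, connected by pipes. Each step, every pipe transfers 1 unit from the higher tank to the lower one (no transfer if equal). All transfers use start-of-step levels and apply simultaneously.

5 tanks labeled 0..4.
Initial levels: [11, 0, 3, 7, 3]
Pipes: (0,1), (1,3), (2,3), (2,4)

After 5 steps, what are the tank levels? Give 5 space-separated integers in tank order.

Answer: 6 6 3 5 4

Derivation:
Step 1: flows [0->1,3->1,3->2,2=4] -> levels [10 2 4 5 3]
Step 2: flows [0->1,3->1,3->2,2->4] -> levels [9 4 4 3 4]
Step 3: flows [0->1,1->3,2->3,2=4] -> levels [8 4 3 5 4]
Step 4: flows [0->1,3->1,3->2,4->2] -> levels [7 6 5 3 3]
Step 5: flows [0->1,1->3,2->3,2->4] -> levels [6 6 3 5 4]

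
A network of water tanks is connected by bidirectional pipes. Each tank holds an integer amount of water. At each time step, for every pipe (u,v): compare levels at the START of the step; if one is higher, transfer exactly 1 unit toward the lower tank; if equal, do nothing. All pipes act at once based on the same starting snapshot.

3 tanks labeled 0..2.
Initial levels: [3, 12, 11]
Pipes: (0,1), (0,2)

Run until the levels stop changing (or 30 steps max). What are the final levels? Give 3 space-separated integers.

Step 1: flows [1->0,2->0] -> levels [5 11 10]
Step 2: flows [1->0,2->0] -> levels [7 10 9]
Step 3: flows [1->0,2->0] -> levels [9 9 8]
Step 4: flows [0=1,0->2] -> levels [8 9 9]
Step 5: flows [1->0,2->0] -> levels [10 8 8]
Step 6: flows [0->1,0->2] -> levels [8 9 9]
  -> period-2 cycle: step 6 state = step 4 state; never stabilizes
  -> state at step 30: (30-4) mod 2 = 0, same as step 4 -> [8 9 9]

Answer: 8 9 9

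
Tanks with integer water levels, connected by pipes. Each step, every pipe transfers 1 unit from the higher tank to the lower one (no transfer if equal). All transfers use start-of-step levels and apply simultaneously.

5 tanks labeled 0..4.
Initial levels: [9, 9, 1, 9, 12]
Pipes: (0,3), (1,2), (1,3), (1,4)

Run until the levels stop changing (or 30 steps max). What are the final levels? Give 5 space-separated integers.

Answer: 8 6 7 10 9

Derivation:
Step 1: flows [0=3,1->2,1=3,4->1] -> levels [9 9 2 9 11]
Step 2: flows [0=3,1->2,1=3,4->1] -> levels [9 9 3 9 10]
Step 3: flows [0=3,1->2,1=3,4->1] -> levels [9 9 4 9 9]
Step 4: flows [0=3,1->2,1=3,1=4] -> levels [9 8 5 9 9]
Step 5: flows [0=3,1->2,3->1,4->1] -> levels [9 9 6 8 8]
Step 6: flows [0->3,1->2,1->3,1->4] -> levels [8 6 7 10 9]
Step 7: flows [3->0,2->1,3->1,4->1] -> levels [9 9 6 8 8]
  -> period-2 cycle: step 7 state = step 5 state; never stabilizes
  -> state at step 30: (30-5) mod 2 = 1, same as step 6 -> [8 6 7 10 9]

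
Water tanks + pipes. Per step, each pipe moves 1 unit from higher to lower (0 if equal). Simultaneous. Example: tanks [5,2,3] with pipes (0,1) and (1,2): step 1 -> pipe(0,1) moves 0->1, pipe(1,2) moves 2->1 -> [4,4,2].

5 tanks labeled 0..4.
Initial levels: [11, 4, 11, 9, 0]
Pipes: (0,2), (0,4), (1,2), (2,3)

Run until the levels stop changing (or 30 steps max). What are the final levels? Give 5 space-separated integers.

Answer: 5 7 9 7 7

Derivation:
Step 1: flows [0=2,0->4,2->1,2->3] -> levels [10 5 9 10 1]
Step 2: flows [0->2,0->4,2->1,3->2] -> levels [8 6 10 9 2]
Step 3: flows [2->0,0->4,2->1,2->3] -> levels [8 7 7 10 3]
Step 4: flows [0->2,0->4,1=2,3->2] -> levels [6 7 9 9 4]
Step 5: flows [2->0,0->4,2->1,2=3] -> levels [6 8 7 9 5]
Step 6: flows [2->0,0->4,1->2,3->2] -> levels [6 7 8 8 6]
Step 7: flows [2->0,0=4,2->1,2=3] -> levels [7 8 6 8 6]
Step 8: flows [0->2,0->4,1->2,3->2] -> levels [5 7 9 7 7]
Step 9: flows [2->0,4->0,2->1,2->3] -> levels [7 8 6 8 6]
  -> period-2 cycle: step 9 state = step 7 state; never stabilizes
  -> state at step 30: (30-7) mod 2 = 1, same as step 8 -> [5 7 9 7 7]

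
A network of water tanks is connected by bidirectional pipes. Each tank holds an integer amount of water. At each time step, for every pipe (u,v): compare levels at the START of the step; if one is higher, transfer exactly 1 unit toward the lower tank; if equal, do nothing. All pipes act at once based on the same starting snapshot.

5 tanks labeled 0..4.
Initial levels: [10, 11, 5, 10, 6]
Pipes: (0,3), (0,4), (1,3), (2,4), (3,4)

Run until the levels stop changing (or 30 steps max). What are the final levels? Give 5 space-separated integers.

Answer: 9 10 8 7 8

Derivation:
Step 1: flows [0=3,0->4,1->3,4->2,3->4] -> levels [9 10 6 10 7]
Step 2: flows [3->0,0->4,1=3,4->2,3->4] -> levels [9 10 7 8 8]
Step 3: flows [0->3,0->4,1->3,4->2,3=4] -> levels [7 9 8 10 8]
Step 4: flows [3->0,4->0,3->1,2=4,3->4] -> levels [9 10 8 7 8]
Step 5: flows [0->3,0->4,1->3,2=4,4->3] -> levels [7 9 8 10 8]
  -> period-2 cycle: step 5 state = step 3 state; never stabilizes
  -> state at step 30: (30-3) mod 2 = 1, same as step 4 -> [9 10 8 7 8]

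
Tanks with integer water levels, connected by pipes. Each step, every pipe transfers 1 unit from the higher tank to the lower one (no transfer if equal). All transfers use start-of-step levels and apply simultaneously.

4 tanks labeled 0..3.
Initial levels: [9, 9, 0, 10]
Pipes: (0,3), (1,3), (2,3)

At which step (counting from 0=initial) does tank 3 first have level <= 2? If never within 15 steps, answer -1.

Step 1: flows [3->0,3->1,3->2] -> levels [10 10 1 7]
Step 2: flows [0->3,1->3,3->2] -> levels [9 9 2 8]
Step 3: flows [0->3,1->3,3->2] -> levels [8 8 3 9]
Step 4: flows [3->0,3->1,3->2] -> levels [9 9 4 6]
Step 5: flows [0->3,1->3,3->2] -> levels [8 8 5 7]
Step 6: flows [0->3,1->3,3->2] -> levels [7 7 6 8]
Step 7: flows [3->0,3->1,3->2] -> levels [8 8 7 5]
Step 8: flows [0->3,1->3,2->3] -> levels [7 7 6 8]
  -> period-2 cycle (repeats step 6); tank 3 never drops to <=2
Tank 3 never reaches <=2 within 15 steps

Answer: -1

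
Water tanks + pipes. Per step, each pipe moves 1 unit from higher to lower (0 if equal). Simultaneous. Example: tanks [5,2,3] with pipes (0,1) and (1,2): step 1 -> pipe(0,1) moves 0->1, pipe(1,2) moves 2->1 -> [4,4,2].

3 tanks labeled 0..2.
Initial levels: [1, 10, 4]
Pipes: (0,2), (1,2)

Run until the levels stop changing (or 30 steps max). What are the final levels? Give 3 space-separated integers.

Answer: 5 5 5

Derivation:
Step 1: flows [2->0,1->2] -> levels [2 9 4]
Step 2: flows [2->0,1->2] -> levels [3 8 4]
Step 3: flows [2->0,1->2] -> levels [4 7 4]
Step 4: flows [0=2,1->2] -> levels [4 6 5]
Step 5: flows [2->0,1->2] -> levels [5 5 5]
Step 6: flows [0=2,1=2] -> levels [5 5 5]
  -> stable (no change)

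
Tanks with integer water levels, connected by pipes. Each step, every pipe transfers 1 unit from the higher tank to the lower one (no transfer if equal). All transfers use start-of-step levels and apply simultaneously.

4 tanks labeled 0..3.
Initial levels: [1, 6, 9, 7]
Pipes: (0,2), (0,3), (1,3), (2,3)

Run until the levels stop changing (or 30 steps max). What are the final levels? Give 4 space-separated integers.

Answer: 5 6 5 7

Derivation:
Step 1: flows [2->0,3->0,3->1,2->3] -> levels [3 7 7 6]
Step 2: flows [2->0,3->0,1->3,2->3] -> levels [5 6 5 7]
Step 3: flows [0=2,3->0,3->1,3->2] -> levels [6 7 6 4]
Step 4: flows [0=2,0->3,1->3,2->3] -> levels [5 6 5 7]
  -> period-2 cycle: step 4 state = step 2 state; never stabilizes
  -> state at step 30: (30-2) mod 2 = 0, same as step 2 -> [5 6 5 7]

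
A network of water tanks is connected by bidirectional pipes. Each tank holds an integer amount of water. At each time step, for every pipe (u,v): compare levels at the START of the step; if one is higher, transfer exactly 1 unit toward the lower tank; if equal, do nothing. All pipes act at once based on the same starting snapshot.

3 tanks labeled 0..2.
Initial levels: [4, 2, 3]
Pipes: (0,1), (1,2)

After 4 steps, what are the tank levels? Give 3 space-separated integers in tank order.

Answer: 4 2 3

Derivation:
Step 1: flows [0->1,2->1] -> levels [3 4 2]
Step 2: flows [1->0,1->2] -> levels [4 2 3]
  -> period-2 cycle: step 2 state = step 0 state
  -> state at step 4: (4-0) mod 2 = 0, same as step 0 -> [4 2 3]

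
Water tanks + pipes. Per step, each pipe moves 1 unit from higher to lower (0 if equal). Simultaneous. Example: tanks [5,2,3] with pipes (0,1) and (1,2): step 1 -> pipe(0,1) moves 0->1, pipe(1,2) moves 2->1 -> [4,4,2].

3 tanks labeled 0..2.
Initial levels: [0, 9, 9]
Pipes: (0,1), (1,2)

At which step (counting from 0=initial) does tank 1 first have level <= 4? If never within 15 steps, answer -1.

Step 1: flows [1->0,1=2] -> levels [1 8 9]
Step 2: flows [1->0,2->1] -> levels [2 8 8]
Step 3: flows [1->0,1=2] -> levels [3 7 8]
Step 4: flows [1->0,2->1] -> levels [4 7 7]
Step 5: flows [1->0,1=2] -> levels [5 6 7]
Step 6: flows [1->0,2->1] -> levels [6 6 6]
Step 7: flows [0=1,1=2] -> levels [6 6 6]
  -> stable; tank 1 stays at 6 > 4
Tank 1 never reaches <=4 within 15 steps

Answer: -1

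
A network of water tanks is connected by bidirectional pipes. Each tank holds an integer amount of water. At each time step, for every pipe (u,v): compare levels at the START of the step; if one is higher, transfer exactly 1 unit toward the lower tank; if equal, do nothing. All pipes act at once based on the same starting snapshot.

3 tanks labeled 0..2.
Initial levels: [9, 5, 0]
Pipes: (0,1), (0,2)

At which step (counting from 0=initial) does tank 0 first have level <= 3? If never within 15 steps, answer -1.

Step 1: flows [0->1,0->2] -> levels [7 6 1]
Step 2: flows [0->1,0->2] -> levels [5 7 2]
Step 3: flows [1->0,0->2] -> levels [5 6 3]
Step 4: flows [1->0,0->2] -> levels [5 5 4]
Step 5: flows [0=1,0->2] -> levels [4 5 5]
Step 6: flows [1->0,2->0] -> levels [6 4 4]
Step 7: flows [0->1,0->2] -> levels [4 5 5]
  -> period-2 cycle (repeats step 5); tank 0 never drops to <=3
Tank 0 never reaches <=3 within 15 steps

Answer: -1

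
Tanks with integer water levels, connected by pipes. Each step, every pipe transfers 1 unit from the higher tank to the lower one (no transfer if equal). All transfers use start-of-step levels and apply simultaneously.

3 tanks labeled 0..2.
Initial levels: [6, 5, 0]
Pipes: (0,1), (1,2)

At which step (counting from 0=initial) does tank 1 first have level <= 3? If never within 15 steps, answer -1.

Step 1: flows [0->1,1->2] -> levels [5 5 1]
Step 2: flows [0=1,1->2] -> levels [5 4 2]
Step 3: flows [0->1,1->2] -> levels [4 4 3]
Step 4: flows [0=1,1->2] -> levels [4 3 4]
Tank 1 first reaches <=3 at step 4

Answer: 4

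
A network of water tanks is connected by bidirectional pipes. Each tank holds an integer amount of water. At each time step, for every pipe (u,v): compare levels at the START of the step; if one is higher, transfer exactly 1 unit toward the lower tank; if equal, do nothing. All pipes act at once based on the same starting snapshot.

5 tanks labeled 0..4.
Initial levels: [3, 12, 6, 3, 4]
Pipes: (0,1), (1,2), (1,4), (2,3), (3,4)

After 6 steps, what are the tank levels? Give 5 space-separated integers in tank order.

Step 1: flows [1->0,1->2,1->4,2->3,4->3] -> levels [4 9 6 5 4]
Step 2: flows [1->0,1->2,1->4,2->3,3->4] -> levels [5 6 6 5 6]
Step 3: flows [1->0,1=2,1=4,2->3,4->3] -> levels [6 5 5 7 5]
Step 4: flows [0->1,1=2,1=4,3->2,3->4] -> levels [5 6 6 5 6]
  -> period-2 cycle: step 4 state = step 2 state
  -> state at step 6: (6-2) mod 2 = 0, same as step 2 -> [5 6 6 5 6]

Answer: 5 6 6 5 6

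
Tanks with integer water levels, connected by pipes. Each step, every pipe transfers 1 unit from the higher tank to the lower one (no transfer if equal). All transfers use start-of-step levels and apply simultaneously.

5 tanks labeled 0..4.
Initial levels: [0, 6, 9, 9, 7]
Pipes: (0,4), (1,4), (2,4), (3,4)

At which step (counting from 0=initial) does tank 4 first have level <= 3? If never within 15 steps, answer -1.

Step 1: flows [4->0,4->1,2->4,3->4] -> levels [1 7 8 8 7]
Step 2: flows [4->0,1=4,2->4,3->4] -> levels [2 7 7 7 8]
Step 3: flows [4->0,4->1,4->2,4->3] -> levels [3 8 8 8 4]
Step 4: flows [4->0,1->4,2->4,3->4] -> levels [4 7 7 7 6]
Step 5: flows [4->0,1->4,2->4,3->4] -> levels [5 6 6 6 8]
Step 6: flows [4->0,4->1,4->2,4->3] -> levels [6 7 7 7 4]
Step 7: flows [0->4,1->4,2->4,3->4] -> levels [5 6 6 6 8]
  -> period-2 cycle (repeats step 5); tank 4 never drops to <=3
Tank 4 never reaches <=3 within 15 steps

Answer: -1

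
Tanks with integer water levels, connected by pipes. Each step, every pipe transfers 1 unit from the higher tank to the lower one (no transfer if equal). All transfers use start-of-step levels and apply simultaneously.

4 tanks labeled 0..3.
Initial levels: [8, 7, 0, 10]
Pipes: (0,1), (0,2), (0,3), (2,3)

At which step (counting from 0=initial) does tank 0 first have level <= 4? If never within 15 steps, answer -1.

Answer: -1

Derivation:
Step 1: flows [0->1,0->2,3->0,3->2] -> levels [7 8 2 8]
Step 2: flows [1->0,0->2,3->0,3->2] -> levels [8 7 4 6]
Step 3: flows [0->1,0->2,0->3,3->2] -> levels [5 8 6 6]
Step 4: flows [1->0,2->0,3->0,2=3] -> levels [8 7 5 5]
Step 5: flows [0->1,0->2,0->3,2=3] -> levels [5 8 6 6]
  -> period-2 cycle (repeats step 3); tank 0 never drops to <=4
Tank 0 never reaches <=4 within 15 steps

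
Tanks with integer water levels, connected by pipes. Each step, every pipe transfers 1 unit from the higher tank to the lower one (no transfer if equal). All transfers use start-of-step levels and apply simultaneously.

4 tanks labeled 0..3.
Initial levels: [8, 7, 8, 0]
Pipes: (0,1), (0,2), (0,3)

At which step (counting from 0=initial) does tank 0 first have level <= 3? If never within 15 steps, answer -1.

Step 1: flows [0->1,0=2,0->3] -> levels [6 8 8 1]
Step 2: flows [1->0,2->0,0->3] -> levels [7 7 7 2]
Step 3: flows [0=1,0=2,0->3] -> levels [6 7 7 3]
Step 4: flows [1->0,2->0,0->3] -> levels [7 6 6 4]
Step 5: flows [0->1,0->2,0->3] -> levels [4 7 7 5]
Step 6: flows [1->0,2->0,3->0] -> levels [7 6 6 4]
  -> period-2 cycle (repeats step 4); tank 0 never drops to <=3
Tank 0 never reaches <=3 within 15 steps

Answer: -1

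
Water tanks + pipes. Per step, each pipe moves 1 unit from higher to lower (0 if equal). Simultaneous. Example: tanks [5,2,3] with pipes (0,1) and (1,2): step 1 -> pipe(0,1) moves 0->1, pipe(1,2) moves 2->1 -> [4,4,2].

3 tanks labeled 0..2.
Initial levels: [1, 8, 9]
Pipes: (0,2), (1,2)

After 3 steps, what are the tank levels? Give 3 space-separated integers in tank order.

Step 1: flows [2->0,2->1] -> levels [2 9 7]
Step 2: flows [2->0,1->2] -> levels [3 8 7]
Step 3: flows [2->0,1->2] -> levels [4 7 7]

Answer: 4 7 7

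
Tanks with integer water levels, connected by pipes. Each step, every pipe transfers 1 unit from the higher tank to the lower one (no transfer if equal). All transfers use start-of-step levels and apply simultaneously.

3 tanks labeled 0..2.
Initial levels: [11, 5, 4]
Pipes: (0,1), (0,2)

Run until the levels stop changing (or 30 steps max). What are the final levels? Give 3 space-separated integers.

Answer: 8 6 6

Derivation:
Step 1: flows [0->1,0->2] -> levels [9 6 5]
Step 2: flows [0->1,0->2] -> levels [7 7 6]
Step 3: flows [0=1,0->2] -> levels [6 7 7]
Step 4: flows [1->0,2->0] -> levels [8 6 6]
Step 5: flows [0->1,0->2] -> levels [6 7 7]
  -> period-2 cycle: step 5 state = step 3 state; never stabilizes
  -> state at step 30: (30-3) mod 2 = 1, same as step 4 -> [8 6 6]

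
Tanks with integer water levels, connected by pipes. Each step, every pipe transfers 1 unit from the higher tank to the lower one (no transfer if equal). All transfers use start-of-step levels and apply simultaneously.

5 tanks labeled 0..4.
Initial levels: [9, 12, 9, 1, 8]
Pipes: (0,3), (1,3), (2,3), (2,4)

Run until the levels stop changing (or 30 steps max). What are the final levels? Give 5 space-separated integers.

Step 1: flows [0->3,1->3,2->3,2->4] -> levels [8 11 7 4 9]
Step 2: flows [0->3,1->3,2->3,4->2] -> levels [7 10 7 7 8]
Step 3: flows [0=3,1->3,2=3,4->2] -> levels [7 9 8 8 7]
Step 4: flows [3->0,1->3,2=3,2->4] -> levels [8 8 7 8 8]
Step 5: flows [0=3,1=3,3->2,4->2] -> levels [8 8 9 7 7]
Step 6: flows [0->3,1->3,2->3,2->4] -> levels [7 7 7 10 8]
Step 7: flows [3->0,3->1,3->2,4->2] -> levels [8 8 9 7 7]
  -> period-2 cycle: step 7 state = step 5 state; never stabilizes
  -> state at step 30: (30-5) mod 2 = 1, same as step 6 -> [7 7 7 10 8]

Answer: 7 7 7 10 8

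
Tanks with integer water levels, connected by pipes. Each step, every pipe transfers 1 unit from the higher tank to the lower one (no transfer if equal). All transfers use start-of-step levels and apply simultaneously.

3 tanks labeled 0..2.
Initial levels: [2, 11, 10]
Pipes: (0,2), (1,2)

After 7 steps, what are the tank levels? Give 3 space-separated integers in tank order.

Answer: 7 7 9

Derivation:
Step 1: flows [2->0,1->2] -> levels [3 10 10]
Step 2: flows [2->0,1=2] -> levels [4 10 9]
Step 3: flows [2->0,1->2] -> levels [5 9 9]
Step 4: flows [2->0,1=2] -> levels [6 9 8]
Step 5: flows [2->0,1->2] -> levels [7 8 8]
Step 6: flows [2->0,1=2] -> levels [8 8 7]
Step 7: flows [0->2,1->2] -> levels [7 7 9]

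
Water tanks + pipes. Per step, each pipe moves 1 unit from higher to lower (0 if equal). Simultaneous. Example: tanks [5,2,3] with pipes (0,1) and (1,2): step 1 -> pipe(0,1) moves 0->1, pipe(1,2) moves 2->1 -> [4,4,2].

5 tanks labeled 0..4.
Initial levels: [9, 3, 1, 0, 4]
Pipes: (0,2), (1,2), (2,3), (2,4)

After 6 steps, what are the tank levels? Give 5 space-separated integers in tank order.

Step 1: flows [0->2,1->2,2->3,4->2] -> levels [8 2 3 1 3]
Step 2: flows [0->2,2->1,2->3,2=4] -> levels [7 3 2 2 3]
Step 3: flows [0->2,1->2,2=3,4->2] -> levels [6 2 5 2 2]
Step 4: flows [0->2,2->1,2->3,2->4] -> levels [5 3 3 3 3]
Step 5: flows [0->2,1=2,2=3,2=4] -> levels [4 3 4 3 3]
Step 6: flows [0=2,2->1,2->3,2->4] -> levels [4 4 1 4 4]

Answer: 4 4 1 4 4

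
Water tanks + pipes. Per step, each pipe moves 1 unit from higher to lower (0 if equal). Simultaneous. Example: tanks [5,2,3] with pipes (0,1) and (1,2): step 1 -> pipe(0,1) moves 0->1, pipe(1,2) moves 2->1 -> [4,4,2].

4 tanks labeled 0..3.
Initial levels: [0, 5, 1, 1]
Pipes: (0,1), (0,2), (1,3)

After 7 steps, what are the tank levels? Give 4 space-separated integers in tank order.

Step 1: flows [1->0,2->0,1->3] -> levels [2 3 0 2]
Step 2: flows [1->0,0->2,1->3] -> levels [2 1 1 3]
Step 3: flows [0->1,0->2,3->1] -> levels [0 3 2 2]
Step 4: flows [1->0,2->0,1->3] -> levels [2 1 1 3]
  -> period-2 cycle: step 4 state = step 2 state
  -> state at step 7: (7-2) mod 2 = 1, same as step 3 -> [0 3 2 2]

Answer: 0 3 2 2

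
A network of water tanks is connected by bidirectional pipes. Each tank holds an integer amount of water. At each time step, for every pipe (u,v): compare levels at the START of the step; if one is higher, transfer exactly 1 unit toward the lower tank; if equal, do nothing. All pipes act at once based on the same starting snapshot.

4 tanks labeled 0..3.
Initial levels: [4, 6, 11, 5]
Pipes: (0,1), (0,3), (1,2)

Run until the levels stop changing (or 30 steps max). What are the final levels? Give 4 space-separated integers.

Step 1: flows [1->0,3->0,2->1] -> levels [6 6 10 4]
Step 2: flows [0=1,0->3,2->1] -> levels [5 7 9 5]
Step 3: flows [1->0,0=3,2->1] -> levels [6 7 8 5]
Step 4: flows [1->0,0->3,2->1] -> levels [6 7 7 6]
Step 5: flows [1->0,0=3,1=2] -> levels [7 6 7 6]
Step 6: flows [0->1,0->3,2->1] -> levels [5 8 6 7]
Step 7: flows [1->0,3->0,1->2] -> levels [7 6 7 6]
  -> period-2 cycle: step 7 state = step 5 state; never stabilizes
  -> state at step 30: (30-5) mod 2 = 1, same as step 6 -> [5 8 6 7]

Answer: 5 8 6 7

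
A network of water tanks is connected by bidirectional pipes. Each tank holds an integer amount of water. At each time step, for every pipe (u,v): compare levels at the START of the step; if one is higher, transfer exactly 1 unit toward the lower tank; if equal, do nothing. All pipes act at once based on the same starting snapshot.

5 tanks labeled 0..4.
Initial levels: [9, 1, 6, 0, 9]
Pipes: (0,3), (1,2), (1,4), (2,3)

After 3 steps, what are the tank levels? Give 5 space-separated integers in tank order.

Step 1: flows [0->3,2->1,4->1,2->3] -> levels [8 3 4 2 8]
Step 2: flows [0->3,2->1,4->1,2->3] -> levels [7 5 2 4 7]
Step 3: flows [0->3,1->2,4->1,3->2] -> levels [6 5 4 4 6]

Answer: 6 5 4 4 6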